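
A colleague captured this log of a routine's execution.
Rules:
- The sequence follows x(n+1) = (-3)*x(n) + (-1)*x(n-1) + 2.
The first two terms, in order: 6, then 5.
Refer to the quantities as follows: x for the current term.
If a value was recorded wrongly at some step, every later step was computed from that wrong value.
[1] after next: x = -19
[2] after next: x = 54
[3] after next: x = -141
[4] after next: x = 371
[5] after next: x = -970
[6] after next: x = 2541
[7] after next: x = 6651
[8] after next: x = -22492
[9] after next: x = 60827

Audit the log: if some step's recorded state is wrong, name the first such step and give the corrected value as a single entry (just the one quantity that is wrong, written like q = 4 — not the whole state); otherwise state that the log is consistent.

step 7, x = -6651

Recomputing the run from the initial state:
step 1: x = -19
step 2: x = 54
step 3: x = -141
step 4: x = 371
step 5: x = -970
step 6: x = 2541
step 7: x = -6651
step 8: x = 17414
step 9: x = -45589
The first disagreement with the log is at step 7, where the value should be x = -6651.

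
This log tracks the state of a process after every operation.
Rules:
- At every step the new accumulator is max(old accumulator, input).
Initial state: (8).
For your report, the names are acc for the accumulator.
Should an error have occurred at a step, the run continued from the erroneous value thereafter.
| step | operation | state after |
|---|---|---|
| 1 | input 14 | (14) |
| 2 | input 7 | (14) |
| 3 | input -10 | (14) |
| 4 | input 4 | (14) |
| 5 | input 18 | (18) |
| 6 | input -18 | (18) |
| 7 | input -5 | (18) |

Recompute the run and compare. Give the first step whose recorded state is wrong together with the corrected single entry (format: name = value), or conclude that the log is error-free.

1. acc = max(8, 14) = 14 (consistent with the log)
2. acc = max(14, 7) = 14 (in agreement)
3. acc = max(14, -10) = 14 (exactly as logged)
4. acc = max(14, 4) = 14 (same as recorded)
5. acc = max(14, 18) = 18 (agrees with the log)
6. acc = max(18, -18) = 18 (exactly as logged)
7. acc = max(18, -5) = 18 (consistent with the log)
Nothing is out of place; the run is error-free.

no error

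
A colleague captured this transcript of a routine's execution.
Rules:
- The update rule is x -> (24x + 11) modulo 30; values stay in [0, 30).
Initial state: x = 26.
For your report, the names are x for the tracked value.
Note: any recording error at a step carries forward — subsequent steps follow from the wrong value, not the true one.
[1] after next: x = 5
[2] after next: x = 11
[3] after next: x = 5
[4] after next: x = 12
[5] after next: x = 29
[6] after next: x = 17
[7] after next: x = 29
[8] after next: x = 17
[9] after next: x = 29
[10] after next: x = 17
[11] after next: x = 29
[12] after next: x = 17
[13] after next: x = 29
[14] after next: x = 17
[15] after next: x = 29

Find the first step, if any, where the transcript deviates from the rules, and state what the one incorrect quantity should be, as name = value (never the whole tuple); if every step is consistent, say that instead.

step 1: x = (24*26 + 11) mod 30 = 5 -> confirmed correct
step 2: x = (24*5 + 11) mod 30 = 11 -> no discrepancy
step 3: x = (24*11 + 11) mod 30 = 5 -> same as recorded
step 4: x = (24*5 + 11) mod 30 = 11 -> the transcript disagrees here
The earliest wrong entry is at step 4: it should read x = 11.

step 4, x = 11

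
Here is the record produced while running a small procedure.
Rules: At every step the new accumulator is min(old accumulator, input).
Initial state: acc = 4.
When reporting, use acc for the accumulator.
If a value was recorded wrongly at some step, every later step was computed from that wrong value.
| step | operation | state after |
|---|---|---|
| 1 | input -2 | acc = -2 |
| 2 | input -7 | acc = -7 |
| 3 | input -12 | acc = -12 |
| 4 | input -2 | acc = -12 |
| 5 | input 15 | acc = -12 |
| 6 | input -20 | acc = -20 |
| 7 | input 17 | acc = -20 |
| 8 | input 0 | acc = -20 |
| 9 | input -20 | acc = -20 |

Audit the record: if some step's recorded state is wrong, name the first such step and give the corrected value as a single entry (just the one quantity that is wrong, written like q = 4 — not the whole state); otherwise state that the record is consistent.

no error

Step 1: acc = min(4, -2) = -2 — checks out.
Step 2: acc = min(-2, -7) = -7 — exactly as logged.
Step 3: acc = min(-7, -12) = -12 — matches.
Step 4: acc = min(-12, -2) = -12 — checks out.
Step 5: acc = min(-12, 15) = -12 — no discrepancy.
Step 6: acc = min(-12, -20) = -20 — matches.
Step 7: acc = min(-20, 17) = -20 — agrees with the record.
Step 8: acc = min(-20, 0) = -20 — checks out.
Step 9: acc = min(-20, -20) = -20 — agrees with the record.
The recomputation confirms every line.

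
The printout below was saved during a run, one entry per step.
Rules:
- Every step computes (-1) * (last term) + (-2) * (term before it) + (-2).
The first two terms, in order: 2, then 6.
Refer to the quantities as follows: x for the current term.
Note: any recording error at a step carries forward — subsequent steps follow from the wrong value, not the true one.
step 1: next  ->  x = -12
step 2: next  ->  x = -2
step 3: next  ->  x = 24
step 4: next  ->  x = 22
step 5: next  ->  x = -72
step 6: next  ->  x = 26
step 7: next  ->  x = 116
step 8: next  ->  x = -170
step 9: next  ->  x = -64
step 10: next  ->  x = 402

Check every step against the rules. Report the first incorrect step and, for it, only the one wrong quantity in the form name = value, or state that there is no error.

step 4, x = -22

1. x = -1*(6) + (-2)*(2) + (-2) = -12 (checks out)
2. x = -1*(-12) + (-2)*(6) + (-2) = -2 (in agreement)
3. x = -1*(-2) + (-2)*(-12) + (-2) = 24 (checks out)
4. x = -1*(24) + (-2)*(-2) + (-2) = -22 (not what was recorded)
The earliest wrong entry is at step 4: it should read x = -22.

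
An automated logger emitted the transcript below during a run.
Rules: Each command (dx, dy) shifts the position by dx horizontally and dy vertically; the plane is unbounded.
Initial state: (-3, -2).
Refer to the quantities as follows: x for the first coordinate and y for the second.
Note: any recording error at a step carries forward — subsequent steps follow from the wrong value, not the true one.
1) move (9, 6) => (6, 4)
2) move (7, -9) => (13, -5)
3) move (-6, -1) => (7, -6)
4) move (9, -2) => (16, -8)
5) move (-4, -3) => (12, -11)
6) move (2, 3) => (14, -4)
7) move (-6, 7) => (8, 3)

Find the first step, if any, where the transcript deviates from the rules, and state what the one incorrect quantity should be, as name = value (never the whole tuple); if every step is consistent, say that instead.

step 6, y = -8

step 1: x = -3 + (9) = 6, y = -2 + (6) = 4 -> agrees with the transcript
step 2: x = 6 + (7) = 13, y = 4 + (-9) = -5 -> in agreement
step 3: x = 13 + (-6) = 7, y = -5 + (-1) = -6 -> matches
step 4: x = 7 + (9) = 16, y = -6 + (-2) = -8 -> checks out
step 5: x = 16 + (-4) = 12, y = -8 + (-3) = -11 -> verified
step 6: x = 12 + (2) = 14, y = -11 + (3) = -8 -> the transcript disagrees here
That makes step 6 the first incorrect line — y = -8 is what it should show.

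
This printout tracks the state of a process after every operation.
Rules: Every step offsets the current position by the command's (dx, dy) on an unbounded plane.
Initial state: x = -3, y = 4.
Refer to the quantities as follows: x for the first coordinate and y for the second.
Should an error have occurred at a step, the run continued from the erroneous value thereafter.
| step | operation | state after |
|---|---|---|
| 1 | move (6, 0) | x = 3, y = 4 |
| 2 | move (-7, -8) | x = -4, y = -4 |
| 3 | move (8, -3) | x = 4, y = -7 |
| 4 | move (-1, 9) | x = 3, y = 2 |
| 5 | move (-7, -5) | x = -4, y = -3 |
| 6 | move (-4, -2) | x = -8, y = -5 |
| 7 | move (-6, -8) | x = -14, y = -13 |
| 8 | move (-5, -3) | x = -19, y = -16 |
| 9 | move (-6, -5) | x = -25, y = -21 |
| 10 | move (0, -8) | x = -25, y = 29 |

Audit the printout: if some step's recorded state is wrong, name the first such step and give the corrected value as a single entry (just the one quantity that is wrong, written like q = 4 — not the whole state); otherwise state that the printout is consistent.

step 10, y = -29

Recomputing the run from the initial state:
step 1: x = 3, y = 4
step 2: x = -4, y = -4
step 3: x = 4, y = -7
step 4: x = 3, y = 2
step 5: x = -4, y = -3
step 6: x = -8, y = -5
step 7: x = -14, y = -13
step 8: x = -19, y = -16
step 9: x = -25, y = -21
step 10: x = -25, y = -29
The first disagreement with the printout is at step 10, where the value should be y = -29.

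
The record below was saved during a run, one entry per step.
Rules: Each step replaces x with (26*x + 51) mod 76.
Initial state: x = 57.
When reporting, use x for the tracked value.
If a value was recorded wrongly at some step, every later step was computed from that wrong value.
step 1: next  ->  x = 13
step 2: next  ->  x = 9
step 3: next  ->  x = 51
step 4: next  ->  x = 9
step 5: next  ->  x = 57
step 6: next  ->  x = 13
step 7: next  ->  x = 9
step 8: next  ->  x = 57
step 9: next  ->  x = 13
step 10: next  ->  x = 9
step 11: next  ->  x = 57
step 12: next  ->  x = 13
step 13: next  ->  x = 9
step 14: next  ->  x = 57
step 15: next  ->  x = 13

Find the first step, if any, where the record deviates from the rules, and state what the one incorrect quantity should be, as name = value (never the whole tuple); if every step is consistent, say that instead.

step 1: x = (26*57 + 51) mod 76 = 13 -> agrees with the record
step 2: x = (26*13 + 51) mod 76 = 9 -> matches
step 3: x = (26*9 + 51) mod 76 = 57 -> the record disagrees here
First incorrect step: 3; the correct value is x = 57.

step 3, x = 57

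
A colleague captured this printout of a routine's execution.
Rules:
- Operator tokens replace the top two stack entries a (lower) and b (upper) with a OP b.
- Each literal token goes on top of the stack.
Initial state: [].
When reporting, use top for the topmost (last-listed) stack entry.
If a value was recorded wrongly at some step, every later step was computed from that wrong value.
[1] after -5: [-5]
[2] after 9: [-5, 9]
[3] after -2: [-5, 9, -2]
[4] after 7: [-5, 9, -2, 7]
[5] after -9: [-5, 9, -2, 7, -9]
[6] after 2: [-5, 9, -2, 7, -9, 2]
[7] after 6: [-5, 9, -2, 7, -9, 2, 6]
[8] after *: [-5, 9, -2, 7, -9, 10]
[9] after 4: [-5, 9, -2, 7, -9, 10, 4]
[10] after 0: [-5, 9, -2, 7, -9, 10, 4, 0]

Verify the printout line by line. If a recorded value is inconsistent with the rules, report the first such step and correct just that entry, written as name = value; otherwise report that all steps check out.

step 8, top = 12

1. push -5: top = -5 (agrees with the printout)
2. push 9: top = 9 (no discrepancy)
3. push -2: top = -2 (consistent with the printout)
4. push 7: top = 7 (confirmed correct)
5. push -9: top = -9 (in agreement)
6. push 2: top = 2 (agrees with the printout)
7. push 6: top = 6 (matches)
8. 2 * 6 = 12 (this is not what the printout shows)
The audit stops at step 8: the recorded entry is wrong and should be top = 12.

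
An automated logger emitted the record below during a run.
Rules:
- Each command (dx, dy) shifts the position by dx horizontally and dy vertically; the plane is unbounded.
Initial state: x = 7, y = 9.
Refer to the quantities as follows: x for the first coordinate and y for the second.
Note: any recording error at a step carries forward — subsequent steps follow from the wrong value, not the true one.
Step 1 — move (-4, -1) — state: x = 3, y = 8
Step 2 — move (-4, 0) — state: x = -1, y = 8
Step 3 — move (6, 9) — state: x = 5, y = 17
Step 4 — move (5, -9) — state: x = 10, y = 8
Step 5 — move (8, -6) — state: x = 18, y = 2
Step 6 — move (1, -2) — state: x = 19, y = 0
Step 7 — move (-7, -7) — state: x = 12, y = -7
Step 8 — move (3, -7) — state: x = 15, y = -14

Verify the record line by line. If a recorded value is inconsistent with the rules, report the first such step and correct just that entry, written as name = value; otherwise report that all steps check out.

no error

Step 1: x = 7 + (-4) = 3, y = 9 + (-1) = 8 — checks out.
Step 2: x = 3 + (-4) = -1, y = 8 + (0) = 8 — same as recorded.
Step 3: x = -1 + (6) = 5, y = 8 + (9) = 17 — consistent with the record.
Step 4: x = 5 + (5) = 10, y = 17 + (-9) = 8 — consistent with the record.
Step 5: x = 10 + (8) = 18, y = 8 + (-6) = 2 — same as recorded.
Step 6: x = 18 + (1) = 19, y = 2 + (-2) = 0 — matches.
Step 7: x = 19 + (-7) = 12, y = 0 + (-7) = -7 — no discrepancy.
Step 8: x = 12 + (3) = 15, y = -7 + (-7) = -14 — agrees with the record.
Every step is consistent.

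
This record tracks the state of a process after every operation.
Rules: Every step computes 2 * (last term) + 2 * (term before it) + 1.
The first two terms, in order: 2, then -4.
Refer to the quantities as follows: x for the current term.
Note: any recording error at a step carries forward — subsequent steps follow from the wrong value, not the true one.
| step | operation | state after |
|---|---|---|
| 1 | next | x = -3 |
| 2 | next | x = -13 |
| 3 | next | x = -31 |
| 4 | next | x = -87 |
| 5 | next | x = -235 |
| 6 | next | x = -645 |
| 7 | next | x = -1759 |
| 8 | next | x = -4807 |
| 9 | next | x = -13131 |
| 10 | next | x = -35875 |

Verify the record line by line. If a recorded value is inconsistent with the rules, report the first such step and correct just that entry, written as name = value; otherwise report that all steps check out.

Recomputing the run from the initial state:
step 1: x = -3
step 2: x = -13
step 3: x = -31
step 4: x = -87
step 5: x = -235
step 6: x = -643
step 7: x = -1755
step 8: x = -4795
step 9: x = -13099
step 10: x = -35787
The first disagreement with the record is at step 6, where the value should be x = -643.

step 6, x = -643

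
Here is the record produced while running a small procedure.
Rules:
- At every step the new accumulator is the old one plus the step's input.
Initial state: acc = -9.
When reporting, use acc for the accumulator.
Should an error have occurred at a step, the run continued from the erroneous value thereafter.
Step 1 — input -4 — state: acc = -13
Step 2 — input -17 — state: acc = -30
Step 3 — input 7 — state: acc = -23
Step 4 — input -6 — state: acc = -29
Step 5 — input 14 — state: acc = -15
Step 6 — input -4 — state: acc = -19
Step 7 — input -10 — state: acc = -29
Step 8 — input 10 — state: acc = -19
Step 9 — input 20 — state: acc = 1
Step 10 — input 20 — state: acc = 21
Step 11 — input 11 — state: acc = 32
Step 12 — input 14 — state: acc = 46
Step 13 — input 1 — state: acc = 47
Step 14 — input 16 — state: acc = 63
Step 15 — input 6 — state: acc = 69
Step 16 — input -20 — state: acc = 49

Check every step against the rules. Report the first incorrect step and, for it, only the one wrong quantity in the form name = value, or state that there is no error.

Recomputing the run from the initial state:
step 1: acc = -13
step 2: acc = -30
step 3: acc = -23
step 4: acc = -29
step 5: acc = -15
step 6: acc = -19
step 7: acc = -29
step 8: acc = -19
step 9: acc = 1
step 10: acc = 21
step 11: acc = 32
step 12: acc = 46
step 13: acc = 47
step 14: acc = 63
step 15: acc = 69
step 16: acc = 49
This matches the record at every step.

no error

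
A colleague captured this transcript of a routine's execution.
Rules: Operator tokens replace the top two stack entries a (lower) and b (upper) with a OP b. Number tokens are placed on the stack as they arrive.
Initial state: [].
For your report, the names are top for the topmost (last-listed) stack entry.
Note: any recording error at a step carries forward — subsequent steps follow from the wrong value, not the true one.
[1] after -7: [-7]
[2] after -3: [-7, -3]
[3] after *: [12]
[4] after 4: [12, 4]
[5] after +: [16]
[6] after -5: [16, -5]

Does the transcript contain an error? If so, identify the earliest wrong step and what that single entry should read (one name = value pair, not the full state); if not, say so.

1. push -7: top = -7 (same as recorded)
2. push -3: top = -3 (verified)
3. -7 * -3 = 21 (the transcript has a different value)
The earliest wrong entry is at step 3: it should read top = 21.

step 3, top = 21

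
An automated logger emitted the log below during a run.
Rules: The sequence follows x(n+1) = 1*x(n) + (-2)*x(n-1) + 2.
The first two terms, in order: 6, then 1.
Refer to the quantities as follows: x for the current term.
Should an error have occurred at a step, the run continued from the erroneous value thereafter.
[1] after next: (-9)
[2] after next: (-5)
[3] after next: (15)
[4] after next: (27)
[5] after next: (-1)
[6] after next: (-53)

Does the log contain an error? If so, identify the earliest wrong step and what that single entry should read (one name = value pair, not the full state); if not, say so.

1. x = 1*(1) + (-2)*(6) + (2) = -9 (checks out)
2. x = 1*(-9) + (-2)*(1) + (2) = -9 (the log disagrees here)
First deviation found at step 2; the corrected entry is x = -9.

step 2, x = -9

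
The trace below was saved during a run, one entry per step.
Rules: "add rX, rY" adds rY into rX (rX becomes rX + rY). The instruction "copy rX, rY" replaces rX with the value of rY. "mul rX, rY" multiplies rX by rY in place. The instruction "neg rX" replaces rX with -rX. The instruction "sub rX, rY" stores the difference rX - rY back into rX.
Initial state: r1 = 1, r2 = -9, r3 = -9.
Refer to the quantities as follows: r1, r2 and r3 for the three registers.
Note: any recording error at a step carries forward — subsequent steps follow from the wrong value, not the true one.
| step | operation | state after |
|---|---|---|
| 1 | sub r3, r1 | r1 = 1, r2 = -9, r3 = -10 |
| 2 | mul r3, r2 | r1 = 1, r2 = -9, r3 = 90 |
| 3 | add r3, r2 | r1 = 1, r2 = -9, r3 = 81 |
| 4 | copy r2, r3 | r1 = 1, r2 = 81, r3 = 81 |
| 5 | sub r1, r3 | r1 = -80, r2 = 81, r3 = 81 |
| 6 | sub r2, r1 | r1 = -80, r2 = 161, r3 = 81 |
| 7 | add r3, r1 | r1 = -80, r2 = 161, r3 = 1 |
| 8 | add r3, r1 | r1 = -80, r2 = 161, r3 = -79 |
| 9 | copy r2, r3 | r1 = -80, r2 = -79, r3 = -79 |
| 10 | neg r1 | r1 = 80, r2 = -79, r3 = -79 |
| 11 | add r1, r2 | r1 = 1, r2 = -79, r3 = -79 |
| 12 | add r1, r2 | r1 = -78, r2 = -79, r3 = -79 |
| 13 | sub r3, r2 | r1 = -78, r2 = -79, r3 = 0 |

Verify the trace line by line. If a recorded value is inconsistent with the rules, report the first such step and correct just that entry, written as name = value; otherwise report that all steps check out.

Step 1: r3 = -9 - 1 = -10 — consistent with the trace.
Step 2: r3 = -10 * -9 = 90 — agrees with the trace.
Step 3: r3 = 90 + -9 = 81 — matches.
Step 4: r2 = 81 — in agreement.
Step 5: r1 = 1 - 81 = -80 — in agreement.
Step 6: r2 = 81 - -80 = 161 — agrees with the trace.
Step 7: r3 = 81 + -80 = 1 — agrees with the trace.
Step 8: r3 = 1 + -80 = -79 — in agreement.
Step 9: r2 = -79 — agrees with the trace.
Step 10: r1 = -(-80) = 80 — exactly as logged.
Step 11: r1 = 80 + -79 = 1 — confirmed correct.
Step 12: r1 = 1 + -79 = -78 — agrees with the trace.
Step 13: r3 = -79 - -79 = 0 — checks out.
The recomputation confirms every line.

no error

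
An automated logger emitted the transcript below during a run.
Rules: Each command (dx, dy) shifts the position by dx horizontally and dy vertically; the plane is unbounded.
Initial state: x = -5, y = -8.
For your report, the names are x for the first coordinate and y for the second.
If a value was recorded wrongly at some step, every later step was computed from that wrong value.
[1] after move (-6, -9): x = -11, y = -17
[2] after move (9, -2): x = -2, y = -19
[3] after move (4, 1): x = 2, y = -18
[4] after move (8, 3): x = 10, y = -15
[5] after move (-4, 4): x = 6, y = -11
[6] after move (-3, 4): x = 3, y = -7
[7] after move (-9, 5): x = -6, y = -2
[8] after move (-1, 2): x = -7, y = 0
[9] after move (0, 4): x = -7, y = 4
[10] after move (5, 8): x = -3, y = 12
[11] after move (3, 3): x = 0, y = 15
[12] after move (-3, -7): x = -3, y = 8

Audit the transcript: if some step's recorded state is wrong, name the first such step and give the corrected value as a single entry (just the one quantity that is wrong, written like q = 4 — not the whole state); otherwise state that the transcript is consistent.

step 10, x = -2

Step 1: x = -5 + (-6) = -11, y = -8 + (-9) = -17 — agrees with the transcript.
Step 2: x = -11 + (9) = -2, y = -17 + (-2) = -19 — same as recorded.
Step 3: x = -2 + (4) = 2, y = -19 + (1) = -18 — matches.
Step 4: x = 2 + (8) = 10, y = -18 + (3) = -15 — no discrepancy.
Step 5: x = 10 + (-4) = 6, y = -15 + (4) = -11 — in agreement.
Step 6: x = 6 + (-3) = 3, y = -11 + (4) = -7 — verified.
Step 7: x = 3 + (-9) = -6, y = -7 + (5) = -2 — confirmed correct.
Step 8: x = -6 + (-1) = -7, y = -2 + (2) = 0 — exactly as logged.
Step 9: x = -7 + (0) = -7, y = 0 + (4) = 4 — matches.
Step 10: x = -7 + (5) = -2, y = 4 + (8) = 12 — the recorded entry deviates here.
The earliest wrong entry is at step 10: it should read x = -2.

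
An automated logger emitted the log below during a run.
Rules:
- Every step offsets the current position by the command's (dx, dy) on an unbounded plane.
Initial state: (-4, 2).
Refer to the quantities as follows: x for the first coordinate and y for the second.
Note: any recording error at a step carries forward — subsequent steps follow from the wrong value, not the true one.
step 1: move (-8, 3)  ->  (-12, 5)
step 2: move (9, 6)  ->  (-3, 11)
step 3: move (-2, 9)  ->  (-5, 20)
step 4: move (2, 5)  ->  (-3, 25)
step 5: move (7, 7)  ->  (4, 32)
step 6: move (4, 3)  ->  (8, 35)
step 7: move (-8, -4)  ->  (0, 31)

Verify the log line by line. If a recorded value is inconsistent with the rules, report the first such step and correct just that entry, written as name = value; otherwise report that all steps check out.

no error

step 1: x = -4 + (-8) = -12, y = 2 + (3) = 5 -> checks out
step 2: x = -12 + (9) = -3, y = 5 + (6) = 11 -> exactly as logged
step 3: x = -3 + (-2) = -5, y = 11 + (9) = 20 -> no discrepancy
step 4: x = -5 + (2) = -3, y = 20 + (5) = 25 -> matches
step 5: x = -3 + (7) = 4, y = 25 + (7) = 32 -> exactly as logged
step 6: x = 4 + (4) = 8, y = 32 + (3) = 35 -> exactly as logged
step 7: x = 8 + (-8) = 0, y = 35 + (-4) = 31 -> in agreement
No step deviates from the rules.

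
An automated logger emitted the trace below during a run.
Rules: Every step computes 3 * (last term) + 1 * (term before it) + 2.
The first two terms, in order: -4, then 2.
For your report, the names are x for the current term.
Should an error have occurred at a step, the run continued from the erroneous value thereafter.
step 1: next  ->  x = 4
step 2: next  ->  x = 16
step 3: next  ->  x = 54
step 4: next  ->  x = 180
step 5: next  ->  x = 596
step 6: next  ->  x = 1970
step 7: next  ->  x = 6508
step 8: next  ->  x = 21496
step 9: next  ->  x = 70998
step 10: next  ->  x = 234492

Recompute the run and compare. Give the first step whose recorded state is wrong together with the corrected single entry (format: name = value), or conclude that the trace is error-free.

1. x = 3*(2) + (1)*(-4) + (2) = 4 (in agreement)
2. x = 3*(4) + (1)*(2) + (2) = 16 (no discrepancy)
3. x = 3*(16) + (1)*(4) + (2) = 54 (in agreement)
4. x = 3*(54) + (1)*(16) + (2) = 180 (in agreement)
5. x = 3*(180) + (1)*(54) + (2) = 596 (in agreement)
6. x = 3*(596) + (1)*(180) + (2) = 1970 (verified)
7. x = 3*(1970) + (1)*(596) + (2) = 6508 (agrees with the trace)
8. x = 3*(6508) + (1)*(1970) + (2) = 21496 (matches)
9. x = 3*(21496) + (1)*(6508) + (2) = 70998 (in agreement)
10. x = 3*(70998) + (1)*(21496) + (2) = 234492 (agrees with the trace)
All steps check out; nothing to correct.

no error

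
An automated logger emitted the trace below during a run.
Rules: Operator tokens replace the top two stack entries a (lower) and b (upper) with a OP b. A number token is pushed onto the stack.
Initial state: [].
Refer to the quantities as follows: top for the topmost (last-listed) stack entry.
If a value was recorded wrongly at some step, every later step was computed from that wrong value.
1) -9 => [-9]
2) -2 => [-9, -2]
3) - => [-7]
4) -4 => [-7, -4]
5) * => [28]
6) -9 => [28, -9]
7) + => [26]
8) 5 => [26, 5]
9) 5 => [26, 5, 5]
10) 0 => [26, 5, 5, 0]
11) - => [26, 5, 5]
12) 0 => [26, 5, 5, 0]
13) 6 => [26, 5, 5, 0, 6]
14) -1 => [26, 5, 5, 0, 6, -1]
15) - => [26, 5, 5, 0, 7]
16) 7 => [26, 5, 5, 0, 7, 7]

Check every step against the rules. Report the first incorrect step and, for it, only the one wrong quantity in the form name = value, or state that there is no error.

Recomputing the run from the initial state:
step 1: [-9]
step 2: [-9, -2]
step 3: [-7]
step 4: [-7, -4]
step 5: [28]
step 6: [28, -9]
step 7: [19]
step 8: [19, 5]
step 9: [19, 5, 5]
step 10: [19, 5, 5, 0]
step 11: [19, 5, 5]
step 12: [19, 5, 5, 0]
step 13: [19, 5, 5, 0, 6]
step 14: [19, 5, 5, 0, 6, -1]
step 15: [19, 5, 5, 0, 7]
step 16: [19, 5, 5, 0, 7, 7]
The first disagreement with the trace is at step 7, where the value should be top = 19.

step 7, top = 19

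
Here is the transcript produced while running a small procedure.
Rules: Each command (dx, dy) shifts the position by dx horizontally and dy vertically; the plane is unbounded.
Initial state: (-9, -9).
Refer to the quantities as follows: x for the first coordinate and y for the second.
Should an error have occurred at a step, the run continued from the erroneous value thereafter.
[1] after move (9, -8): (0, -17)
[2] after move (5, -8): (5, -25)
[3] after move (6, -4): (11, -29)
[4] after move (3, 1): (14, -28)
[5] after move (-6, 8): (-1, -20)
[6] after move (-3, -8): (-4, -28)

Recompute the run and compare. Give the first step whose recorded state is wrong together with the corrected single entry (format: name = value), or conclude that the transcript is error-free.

Step 1: x = -9 + (9) = 0, y = -9 + (-8) = -17 — checks out.
Step 2: x = 0 + (5) = 5, y = -17 + (-8) = -25 — checks out.
Step 3: x = 5 + (6) = 11, y = -25 + (-4) = -29 — in agreement.
Step 4: x = 11 + (3) = 14, y = -29 + (1) = -28 — agrees with the transcript.
Step 5: x = 14 + (-6) = 8, y = -28 + (8) = -20 — this is not what the transcript shows.
The audit stops at step 5: the recorded entry is wrong and should be x = 8.

step 5, x = 8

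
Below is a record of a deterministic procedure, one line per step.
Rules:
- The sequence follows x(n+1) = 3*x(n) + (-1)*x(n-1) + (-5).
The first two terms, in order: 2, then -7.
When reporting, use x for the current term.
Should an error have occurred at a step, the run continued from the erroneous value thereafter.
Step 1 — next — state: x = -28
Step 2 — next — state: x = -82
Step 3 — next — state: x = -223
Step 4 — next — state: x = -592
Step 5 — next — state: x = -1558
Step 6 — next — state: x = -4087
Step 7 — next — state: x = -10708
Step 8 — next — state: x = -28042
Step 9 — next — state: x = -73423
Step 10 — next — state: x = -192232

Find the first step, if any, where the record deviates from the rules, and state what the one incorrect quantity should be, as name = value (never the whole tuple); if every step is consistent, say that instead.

step 1: x = 3*(-7) + (-1)*(2) + (-5) = -28 -> checks out
step 2: x = 3*(-28) + (-1)*(-7) + (-5) = -82 -> no discrepancy
step 3: x = 3*(-82) + (-1)*(-28) + (-5) = -223 -> confirmed correct
step 4: x = 3*(-223) + (-1)*(-82) + (-5) = -592 -> checks out
step 5: x = 3*(-592) + (-1)*(-223) + (-5) = -1558 -> verified
step 6: x = 3*(-1558) + (-1)*(-592) + (-5) = -4087 -> same as recorded
step 7: x = 3*(-4087) + (-1)*(-1558) + (-5) = -10708 -> same as recorded
step 8: x = 3*(-10708) + (-1)*(-4087) + (-5) = -28042 -> same as recorded
step 9: x = 3*(-28042) + (-1)*(-10708) + (-5) = -73423 -> verified
step 10: x = 3*(-73423) + (-1)*(-28042) + (-5) = -192232 -> exactly as logged
Each recorded entry agrees with the recomputation.

no error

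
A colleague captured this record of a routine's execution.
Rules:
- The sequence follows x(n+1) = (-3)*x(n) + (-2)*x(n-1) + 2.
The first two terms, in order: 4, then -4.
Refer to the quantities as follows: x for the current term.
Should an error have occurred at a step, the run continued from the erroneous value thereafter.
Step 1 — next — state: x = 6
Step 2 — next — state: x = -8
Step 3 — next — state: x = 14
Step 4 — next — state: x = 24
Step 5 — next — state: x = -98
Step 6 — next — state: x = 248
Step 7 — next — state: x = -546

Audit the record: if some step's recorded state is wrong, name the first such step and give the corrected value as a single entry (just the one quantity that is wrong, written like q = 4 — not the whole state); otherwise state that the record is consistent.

step 4, x = -24

1. x = -3*(-4) + (-2)*(4) + (2) = 6 (agrees with the record)
2. x = -3*(6) + (-2)*(-4) + (2) = -8 (matches)
3. x = -3*(-8) + (-2)*(6) + (2) = 14 (no discrepancy)
4. x = -3*(14) + (-2)*(-8) + (2) = -24 (the recorded entry deviates here)
That makes step 4 the first incorrect line — x = -24 is what it should show.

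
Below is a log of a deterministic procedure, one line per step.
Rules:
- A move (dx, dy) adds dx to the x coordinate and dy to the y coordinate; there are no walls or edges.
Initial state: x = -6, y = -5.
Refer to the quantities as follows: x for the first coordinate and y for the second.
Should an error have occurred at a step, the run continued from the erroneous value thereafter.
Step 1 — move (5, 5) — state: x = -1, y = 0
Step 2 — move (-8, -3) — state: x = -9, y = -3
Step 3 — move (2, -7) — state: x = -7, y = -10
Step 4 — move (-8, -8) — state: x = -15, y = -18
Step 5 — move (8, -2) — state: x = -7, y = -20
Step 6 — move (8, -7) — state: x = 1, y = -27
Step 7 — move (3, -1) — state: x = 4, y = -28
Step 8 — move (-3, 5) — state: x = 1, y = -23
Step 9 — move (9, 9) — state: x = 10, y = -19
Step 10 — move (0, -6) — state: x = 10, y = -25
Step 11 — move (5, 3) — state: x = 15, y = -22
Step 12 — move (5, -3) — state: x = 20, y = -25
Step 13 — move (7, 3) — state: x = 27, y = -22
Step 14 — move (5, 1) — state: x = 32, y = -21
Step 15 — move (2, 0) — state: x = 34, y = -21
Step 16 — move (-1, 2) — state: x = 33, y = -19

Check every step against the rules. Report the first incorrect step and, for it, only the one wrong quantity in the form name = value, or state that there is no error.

step 9, y = -14

step 1: x = -6 + (5) = -1, y = -5 + (5) = 0 -> same as recorded
step 2: x = -1 + (-8) = -9, y = 0 + (-3) = -3 -> verified
step 3: x = -9 + (2) = -7, y = -3 + (-7) = -10 -> agrees with the log
step 4: x = -7 + (-8) = -15, y = -10 + (-8) = -18 -> confirmed correct
step 5: x = -15 + (8) = -7, y = -18 + (-2) = -20 -> matches
step 6: x = -7 + (8) = 1, y = -20 + (-7) = -27 -> agrees with the log
step 7: x = 1 + (3) = 4, y = -27 + (-1) = -28 -> no discrepancy
step 8: x = 4 + (-3) = 1, y = -28 + (5) = -23 -> no discrepancy
step 9: x = 1 + (9) = 10, y = -23 + (9) = -14 -> the recorded entry deviates here
First deviation found at step 9; the corrected entry is y = -14.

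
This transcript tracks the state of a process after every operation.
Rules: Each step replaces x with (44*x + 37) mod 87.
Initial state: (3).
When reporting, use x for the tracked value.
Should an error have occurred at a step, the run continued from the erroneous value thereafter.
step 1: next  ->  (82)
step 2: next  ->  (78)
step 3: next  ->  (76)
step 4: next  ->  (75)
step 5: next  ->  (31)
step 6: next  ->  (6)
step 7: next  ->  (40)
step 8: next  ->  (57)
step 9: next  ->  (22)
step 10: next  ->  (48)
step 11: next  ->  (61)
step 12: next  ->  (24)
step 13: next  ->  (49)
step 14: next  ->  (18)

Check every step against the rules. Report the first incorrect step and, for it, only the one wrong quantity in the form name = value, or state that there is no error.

Recomputing the run from the initial state:
step 1: x = 82
step 2: x = 78
step 3: x = 76
step 4: x = 75
step 5: x = 31
step 6: x = 9
step 7: x = 85
step 8: x = 36
step 9: x = 55
step 10: x = 21
step 11: x = 4
step 12: x = 39
step 13: x = 13
step 14: x = 0
The first disagreement with the transcript is at step 6, where the value should be x = 9.

step 6, x = 9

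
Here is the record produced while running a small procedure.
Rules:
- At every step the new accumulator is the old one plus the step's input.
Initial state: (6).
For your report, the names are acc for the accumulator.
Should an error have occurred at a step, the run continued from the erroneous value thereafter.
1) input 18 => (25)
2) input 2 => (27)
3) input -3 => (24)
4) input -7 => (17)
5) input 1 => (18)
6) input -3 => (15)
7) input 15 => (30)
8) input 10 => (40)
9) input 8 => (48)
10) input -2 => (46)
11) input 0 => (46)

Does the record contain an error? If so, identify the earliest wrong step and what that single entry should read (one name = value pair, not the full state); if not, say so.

step 1: acc = 6 + 18 = 24 -> the record has a different value
The audit stops at step 1: the recorded entry is wrong and should be acc = 24.

step 1, acc = 24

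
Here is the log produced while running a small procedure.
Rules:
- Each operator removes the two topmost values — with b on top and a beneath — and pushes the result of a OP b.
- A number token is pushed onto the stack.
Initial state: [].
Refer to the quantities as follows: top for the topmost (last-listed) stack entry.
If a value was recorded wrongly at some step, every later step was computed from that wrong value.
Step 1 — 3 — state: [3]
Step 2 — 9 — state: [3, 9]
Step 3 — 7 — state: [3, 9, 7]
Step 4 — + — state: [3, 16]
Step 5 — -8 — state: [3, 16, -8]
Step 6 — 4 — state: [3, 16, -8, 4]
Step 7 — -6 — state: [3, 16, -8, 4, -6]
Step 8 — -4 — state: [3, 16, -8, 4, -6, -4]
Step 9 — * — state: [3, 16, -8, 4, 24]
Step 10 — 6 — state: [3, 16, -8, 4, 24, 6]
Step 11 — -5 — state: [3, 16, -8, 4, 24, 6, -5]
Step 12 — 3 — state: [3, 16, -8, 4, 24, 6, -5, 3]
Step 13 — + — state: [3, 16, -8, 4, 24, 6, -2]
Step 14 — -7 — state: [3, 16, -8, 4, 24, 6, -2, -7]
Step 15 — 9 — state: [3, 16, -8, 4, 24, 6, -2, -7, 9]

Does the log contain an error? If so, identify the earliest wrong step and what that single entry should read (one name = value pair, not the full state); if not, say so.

no error

Step 1: push 3: top = 3 — no discrepancy.
Step 2: push 9: top = 9 — checks out.
Step 3: push 7: top = 7 — same as recorded.
Step 4: 9 + 7 = 16 — no discrepancy.
Step 5: push -8: top = -8 — verified.
Step 6: push 4: top = 4 — confirmed correct.
Step 7: push -6: top = -6 — agrees with the log.
Step 8: push -4: top = -4 — agrees with the log.
Step 9: -6 * -4 = 24 — in agreement.
Step 10: push 6: top = 6 — verified.
Step 11: push -5: top = -5 — checks out.
Step 12: push 3: top = 3 — in agreement.
Step 13: -5 + 3 = -2 — confirmed correct.
Step 14: push -7: top = -7 — consistent with the log.
Step 15: push 9: top = 9 — in agreement.
All entries verified; no error found.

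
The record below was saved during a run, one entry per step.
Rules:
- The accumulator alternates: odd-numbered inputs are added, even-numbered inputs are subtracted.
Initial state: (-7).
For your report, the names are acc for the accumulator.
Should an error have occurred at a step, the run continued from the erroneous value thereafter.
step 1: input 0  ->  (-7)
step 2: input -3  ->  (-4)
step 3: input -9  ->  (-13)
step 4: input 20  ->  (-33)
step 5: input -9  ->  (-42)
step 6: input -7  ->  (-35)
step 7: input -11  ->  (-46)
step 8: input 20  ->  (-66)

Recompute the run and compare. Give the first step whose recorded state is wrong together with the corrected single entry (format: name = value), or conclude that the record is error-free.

1. acc = -7 + 0 = -7 (same as recorded)
2. acc = -7 - -3 = -4 (checks out)
3. acc = -4 + -9 = -13 (no discrepancy)
4. acc = -13 - 20 = -33 (same as recorded)
5. acc = -33 + -9 = -42 (verified)
6. acc = -42 - -7 = -35 (exactly as logged)
7. acc = -35 + -11 = -46 (no discrepancy)
8. acc = -46 - 20 = -66 (in agreement)
All entries verified; no error found.

no error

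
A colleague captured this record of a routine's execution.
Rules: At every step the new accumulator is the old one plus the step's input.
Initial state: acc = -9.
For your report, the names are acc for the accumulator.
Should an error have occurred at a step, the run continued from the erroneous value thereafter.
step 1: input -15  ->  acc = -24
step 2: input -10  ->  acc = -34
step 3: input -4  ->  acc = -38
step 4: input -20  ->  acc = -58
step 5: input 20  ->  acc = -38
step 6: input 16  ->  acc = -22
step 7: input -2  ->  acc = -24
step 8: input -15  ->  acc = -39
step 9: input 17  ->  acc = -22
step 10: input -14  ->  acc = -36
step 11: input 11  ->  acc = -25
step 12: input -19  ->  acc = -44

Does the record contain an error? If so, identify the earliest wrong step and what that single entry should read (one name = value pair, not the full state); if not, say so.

step 1: acc = -9 + -15 = -24 -> in agreement
step 2: acc = -24 + -10 = -34 -> confirmed correct
step 3: acc = -34 + -4 = -38 -> consistent with the record
step 4: acc = -38 + -20 = -58 -> confirmed correct
step 5: acc = -58 + 20 = -38 -> checks out
step 6: acc = -38 + 16 = -22 -> no discrepancy
step 7: acc = -22 + -2 = -24 -> in agreement
step 8: acc = -24 + -15 = -39 -> no discrepancy
step 9: acc = -39 + 17 = -22 -> no discrepancy
step 10: acc = -22 + -14 = -36 -> exactly as logged
step 11: acc = -36 + 11 = -25 -> no discrepancy
step 12: acc = -25 + -19 = -44 -> in agreement
All entries verified; no error found.

no error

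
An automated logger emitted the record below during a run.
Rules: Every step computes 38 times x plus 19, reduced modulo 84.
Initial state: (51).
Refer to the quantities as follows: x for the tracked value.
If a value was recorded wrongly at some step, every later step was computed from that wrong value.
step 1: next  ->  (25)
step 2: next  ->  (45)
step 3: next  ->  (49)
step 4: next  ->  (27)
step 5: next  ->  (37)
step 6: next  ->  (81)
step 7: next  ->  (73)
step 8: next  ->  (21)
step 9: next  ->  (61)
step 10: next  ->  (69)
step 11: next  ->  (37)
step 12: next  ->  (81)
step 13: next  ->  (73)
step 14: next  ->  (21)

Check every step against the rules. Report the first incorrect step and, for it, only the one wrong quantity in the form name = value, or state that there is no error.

step 1: x = (38*51 + 19) mod 84 = 25 -> matches
step 2: x = (38*25 + 19) mod 84 = 45 -> verified
step 3: x = (38*45 + 19) mod 84 = 49 -> consistent with the record
step 4: x = (38*49 + 19) mod 84 = 33 -> the entry is off here
The audit stops at step 4: the recorded entry is wrong and should be x = 33.

step 4, x = 33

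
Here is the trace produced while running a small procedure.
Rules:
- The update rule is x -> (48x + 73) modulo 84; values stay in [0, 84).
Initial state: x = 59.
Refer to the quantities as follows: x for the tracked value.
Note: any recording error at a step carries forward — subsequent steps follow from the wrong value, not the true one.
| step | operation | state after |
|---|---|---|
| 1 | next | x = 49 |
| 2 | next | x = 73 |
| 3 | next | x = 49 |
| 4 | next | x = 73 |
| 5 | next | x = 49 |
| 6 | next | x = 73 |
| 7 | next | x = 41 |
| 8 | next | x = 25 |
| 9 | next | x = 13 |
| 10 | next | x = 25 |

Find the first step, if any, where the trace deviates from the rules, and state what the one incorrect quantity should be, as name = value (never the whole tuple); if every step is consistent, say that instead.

Recomputing the run from the initial state:
step 1: x = 49
step 2: x = 73
step 3: x = 49
step 4: x = 73
step 5: x = 49
step 6: x = 73
step 7: x = 49
step 8: x = 73
step 9: x = 49
step 10: x = 73
The first disagreement with the trace is at step 7, where the value should be x = 49.

step 7, x = 49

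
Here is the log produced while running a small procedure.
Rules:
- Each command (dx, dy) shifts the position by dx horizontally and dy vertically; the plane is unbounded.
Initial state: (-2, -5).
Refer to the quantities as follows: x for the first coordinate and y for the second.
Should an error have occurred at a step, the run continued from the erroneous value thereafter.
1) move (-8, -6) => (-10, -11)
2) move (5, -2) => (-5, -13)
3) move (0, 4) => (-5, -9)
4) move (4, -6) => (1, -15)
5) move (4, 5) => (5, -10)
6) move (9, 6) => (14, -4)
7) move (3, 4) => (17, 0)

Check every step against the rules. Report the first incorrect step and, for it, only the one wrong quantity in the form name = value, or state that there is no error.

1. x = -2 + (-8) = -10, y = -5 + (-6) = -11 (no discrepancy)
2. x = -10 + (5) = -5, y = -11 + (-2) = -13 (in agreement)
3. x = -5 + (0) = -5, y = -13 + (4) = -9 (exactly as logged)
4. x = -5 + (4) = -1, y = -9 + (-6) = -15 (this is not what the log shows)
First deviation found at step 4; the corrected entry is x = -1.

step 4, x = -1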